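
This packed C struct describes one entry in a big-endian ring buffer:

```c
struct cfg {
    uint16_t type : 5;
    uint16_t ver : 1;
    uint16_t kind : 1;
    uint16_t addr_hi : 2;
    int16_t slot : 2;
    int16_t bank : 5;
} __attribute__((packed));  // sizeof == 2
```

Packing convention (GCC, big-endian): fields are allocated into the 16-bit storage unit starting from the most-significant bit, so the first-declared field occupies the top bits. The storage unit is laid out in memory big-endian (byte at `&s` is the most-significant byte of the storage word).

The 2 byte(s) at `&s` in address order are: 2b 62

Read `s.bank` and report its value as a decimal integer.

[0]=0x2b [1]=0x62 (big-endian) → word 0x2b62
type [11+:5] = (word>>11) & 0x1f = 5
ver [10+:1] = (word>>10) & 0x1 = 0
kind [9+:1] = (word>>9) & 0x1 = 1
addr_hi [7+:2] = (word>>7) & 0x3 = 2
slot [5+:2] = (word>>5) & 0x3 = 3
bank [0+:5] = (word>>0) & 0x1f = 2  ←
bank signed 5b, MSB=0: value = 2

2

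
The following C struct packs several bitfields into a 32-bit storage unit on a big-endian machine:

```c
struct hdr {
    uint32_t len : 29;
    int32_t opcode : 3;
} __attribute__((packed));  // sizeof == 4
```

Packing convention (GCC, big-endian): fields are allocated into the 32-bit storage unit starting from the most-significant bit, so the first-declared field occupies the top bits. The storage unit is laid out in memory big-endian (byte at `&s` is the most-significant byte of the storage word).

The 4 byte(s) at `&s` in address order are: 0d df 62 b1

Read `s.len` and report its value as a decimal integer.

29092950

[0]=0x0d [1]=0xdf [2]=0x62 [3]=0xb1 (big-endian) → word 0x0ddf62b1
len [3+:29] = (word>>3) & 0x1fffffff = 29092950  ←
opcode [0+:3] = (word>>0) & 0x7 = 1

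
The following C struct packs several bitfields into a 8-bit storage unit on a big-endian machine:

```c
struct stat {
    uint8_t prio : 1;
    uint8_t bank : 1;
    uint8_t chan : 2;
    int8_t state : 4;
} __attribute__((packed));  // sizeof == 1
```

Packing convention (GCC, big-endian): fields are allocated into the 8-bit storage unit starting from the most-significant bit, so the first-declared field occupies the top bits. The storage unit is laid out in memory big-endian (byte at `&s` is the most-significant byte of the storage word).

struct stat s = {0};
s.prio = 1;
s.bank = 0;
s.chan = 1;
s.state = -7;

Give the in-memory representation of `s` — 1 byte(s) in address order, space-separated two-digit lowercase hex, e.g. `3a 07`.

99

prio (1b) val=1 bits=0x1 at bit 7: 0x80
bank (1b) val=0 bits=0x0 at bit 6: 0x80
chan (2b) val=1 bits=0x1 at bit 4: 0x90
state (4b) val=-7 bits=0x9 at bit 0: 0x99
word = 0x99 → big-endian bytes:
  [0]=0x99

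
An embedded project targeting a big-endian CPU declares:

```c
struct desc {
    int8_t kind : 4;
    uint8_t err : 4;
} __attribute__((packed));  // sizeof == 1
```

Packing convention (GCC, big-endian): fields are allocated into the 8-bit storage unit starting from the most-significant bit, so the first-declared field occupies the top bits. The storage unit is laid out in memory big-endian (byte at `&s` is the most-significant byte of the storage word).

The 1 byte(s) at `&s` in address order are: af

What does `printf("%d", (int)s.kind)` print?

-6

[0]=0xaf (big-endian) → word 0xaf
kind:4 @ bit 4 → (0xaf>>4)&0xf = 0xa  ←
err:4 @ bit 0 → (0xaf>>0)&0xf = 0xf
kind signed 4b, MSB=1: 10 - 16 = -6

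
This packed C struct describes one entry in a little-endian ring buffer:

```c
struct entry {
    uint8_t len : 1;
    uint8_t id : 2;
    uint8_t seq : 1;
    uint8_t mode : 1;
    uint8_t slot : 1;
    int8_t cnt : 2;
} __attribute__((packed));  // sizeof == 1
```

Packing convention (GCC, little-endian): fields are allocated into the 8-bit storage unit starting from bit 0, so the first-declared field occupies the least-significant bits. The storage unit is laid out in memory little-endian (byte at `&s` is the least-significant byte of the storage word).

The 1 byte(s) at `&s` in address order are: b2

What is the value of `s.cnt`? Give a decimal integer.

-2

[0]=0xb2 (little-endian) → word 0xb2
len [0+:1] = (word>>0) & 0x1 = 0
id [1+:2] = (word>>1) & 0x3 = 1
seq [3+:1] = (word>>3) & 0x1 = 0
mode [4+:1] = (word>>4) & 0x1 = 1
slot [5+:1] = (word>>5) & 0x1 = 1
cnt [6+:2] = (word>>6) & 0x3 = 2  ←
cnt signed 2b, MSB=1: 2 - 4 = -2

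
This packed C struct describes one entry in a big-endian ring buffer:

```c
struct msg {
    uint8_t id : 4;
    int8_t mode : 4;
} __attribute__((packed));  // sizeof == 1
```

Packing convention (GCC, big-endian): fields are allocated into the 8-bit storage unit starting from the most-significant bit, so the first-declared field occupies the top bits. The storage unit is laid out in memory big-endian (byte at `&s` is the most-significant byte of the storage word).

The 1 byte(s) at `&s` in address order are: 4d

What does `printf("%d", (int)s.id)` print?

4

[0]=0x4d (big-endian) → word 0x4d
id [4+:4] = (word>>4) & 0xf = 4  ←
mode [0+:4] = (word>>0) & 0xf = 13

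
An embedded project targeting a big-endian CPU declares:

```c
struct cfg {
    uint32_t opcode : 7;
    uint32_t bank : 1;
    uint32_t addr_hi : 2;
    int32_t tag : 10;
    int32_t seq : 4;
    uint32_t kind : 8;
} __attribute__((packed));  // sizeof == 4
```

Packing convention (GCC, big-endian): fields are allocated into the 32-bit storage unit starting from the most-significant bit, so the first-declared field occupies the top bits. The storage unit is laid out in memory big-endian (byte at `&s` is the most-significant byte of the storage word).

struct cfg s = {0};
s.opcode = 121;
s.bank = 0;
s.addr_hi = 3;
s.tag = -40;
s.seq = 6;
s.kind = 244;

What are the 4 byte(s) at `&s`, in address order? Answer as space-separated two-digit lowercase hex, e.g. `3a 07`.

f2 fd 86 f4

opcode:7 = 121 → 0x79 << 25 → word 0xf2000000
bank:1 = 0 → 0x0 << 24 → word 0xf2000000
addr_hi:2 = 3 → 0x3 << 22 → word 0xf2c00000
tag:10 = -40 → 0x3d8 << 12 → word 0xf2fd8000
seq:4 = 6 → 0x6 << 8 → word 0xf2fd8600
kind:8 = 244 → 0xf4 << 0 → word 0xf2fd86f4
word = 0xf2fd86f4 → big-endian bytes:
  [0]=0xf2  [1]=0xfd  [2]=0x86  [3]=0xf4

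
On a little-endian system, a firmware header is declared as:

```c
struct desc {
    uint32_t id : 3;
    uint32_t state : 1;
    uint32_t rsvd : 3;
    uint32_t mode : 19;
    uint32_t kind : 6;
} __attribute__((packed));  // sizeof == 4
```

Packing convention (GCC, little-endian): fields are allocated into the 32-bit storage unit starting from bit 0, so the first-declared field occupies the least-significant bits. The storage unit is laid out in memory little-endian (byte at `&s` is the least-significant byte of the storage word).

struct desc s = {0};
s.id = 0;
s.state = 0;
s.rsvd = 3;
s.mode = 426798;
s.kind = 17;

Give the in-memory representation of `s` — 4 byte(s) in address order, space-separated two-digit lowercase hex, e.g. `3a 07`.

[0+:3] id=0 & 0x7 = 0x0; word=0x00000000
[3+:1] state=0 & 0x1 = 0x0; word=0x00000000
[4+:3] rsvd=3 & 0x7 = 0x3; word=0x00000030
[7+:19] mode=426798 & 0x7ffff = 0x6832e; word=0x03419730
[26+:6] kind=17 & 0x3f = 0x11; word=0x47419730
word = 0x47419730 → little-endian bytes:
  [0]=0x30  [1]=0x97  [2]=0x41  [3]=0x47

30 97 41 47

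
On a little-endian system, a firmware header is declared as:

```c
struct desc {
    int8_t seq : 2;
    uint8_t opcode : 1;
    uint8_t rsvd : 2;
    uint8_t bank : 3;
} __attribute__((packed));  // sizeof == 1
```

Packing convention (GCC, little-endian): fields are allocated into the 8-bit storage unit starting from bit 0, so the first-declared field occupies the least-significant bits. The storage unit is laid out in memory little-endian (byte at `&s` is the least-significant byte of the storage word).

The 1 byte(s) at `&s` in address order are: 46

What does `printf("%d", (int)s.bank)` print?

[0]=0x46 (little-endian) → word 0x46
seq [0+:2] = (word>>0) & 0x3 = 2
opcode [2+:1] = (word>>2) & 0x1 = 1
rsvd [3+:2] = (word>>3) & 0x3 = 0
bank [5+:3] = (word>>5) & 0x7 = 2  ←

2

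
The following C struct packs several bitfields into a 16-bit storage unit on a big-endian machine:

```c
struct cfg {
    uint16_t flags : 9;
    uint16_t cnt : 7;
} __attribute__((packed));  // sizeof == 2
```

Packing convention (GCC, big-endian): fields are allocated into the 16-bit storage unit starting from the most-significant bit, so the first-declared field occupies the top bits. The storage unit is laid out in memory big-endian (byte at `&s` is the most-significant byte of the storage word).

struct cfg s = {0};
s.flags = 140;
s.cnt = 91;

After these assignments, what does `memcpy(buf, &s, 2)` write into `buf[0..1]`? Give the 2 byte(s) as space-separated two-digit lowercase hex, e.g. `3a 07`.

flags:9 = 140 → 0x8c << 7 → word 0x4600
cnt:7 = 91 → 0x5b << 0 → word 0x465b
word = 0x465b → big-endian bytes:
  [0]=0x46  [1]=0x5b

46 5b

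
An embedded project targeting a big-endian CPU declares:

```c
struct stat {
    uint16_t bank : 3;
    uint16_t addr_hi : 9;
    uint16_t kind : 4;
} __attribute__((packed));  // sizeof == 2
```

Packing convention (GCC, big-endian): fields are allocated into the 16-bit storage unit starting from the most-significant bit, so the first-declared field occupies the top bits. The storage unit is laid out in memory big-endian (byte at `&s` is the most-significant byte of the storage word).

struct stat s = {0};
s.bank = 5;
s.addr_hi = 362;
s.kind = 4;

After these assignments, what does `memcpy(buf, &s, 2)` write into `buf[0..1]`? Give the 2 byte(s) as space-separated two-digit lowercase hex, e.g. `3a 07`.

[13+:3] bank=5 & 0x7 = 0x5; word=0xa000
[4+:9] addr_hi=362 & 0x1ff = 0x16a; word=0xb6a0
[0+:4] kind=4 & 0xf = 0x4; word=0xb6a4
word = 0xb6a4 → big-endian bytes:
  [0]=0xb6  [1]=0xa4

b6 a4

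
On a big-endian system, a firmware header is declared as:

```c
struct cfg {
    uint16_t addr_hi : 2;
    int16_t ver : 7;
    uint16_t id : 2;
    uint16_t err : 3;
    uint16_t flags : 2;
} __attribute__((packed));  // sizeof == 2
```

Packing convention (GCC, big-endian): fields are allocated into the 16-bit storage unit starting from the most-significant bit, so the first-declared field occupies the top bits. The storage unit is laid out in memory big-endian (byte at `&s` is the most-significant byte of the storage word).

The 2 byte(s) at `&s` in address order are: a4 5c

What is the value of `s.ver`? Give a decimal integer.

-56

[0]=0xa4 [1]=0x5c (big-endian) → word 0xa45c
addr_hi [14+:2] = (word>>14) & 0x3 = 2
ver [7+:7] = (word>>7) & 0x7f = 72  ←
id [5+:2] = (word>>5) & 0x3 = 2
err [2+:3] = (word>>2) & 0x7 = 7
flags [0+:2] = (word>>0) & 0x3 = 0
ver signed 7b, MSB=1: 72 - 128 = -56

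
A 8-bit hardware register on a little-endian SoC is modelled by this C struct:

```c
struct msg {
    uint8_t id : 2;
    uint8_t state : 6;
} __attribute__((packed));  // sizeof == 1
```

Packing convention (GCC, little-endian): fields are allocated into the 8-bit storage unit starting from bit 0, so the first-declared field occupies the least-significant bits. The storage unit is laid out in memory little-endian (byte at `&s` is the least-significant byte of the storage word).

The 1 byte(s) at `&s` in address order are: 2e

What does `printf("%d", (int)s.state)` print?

11

[0]=0x2e (little-endian) → word 0x2e
id [0+:2] = (word>>0) & 0x3 = 2
state [2+:6] = (word>>2) & 0x3f = 11  ←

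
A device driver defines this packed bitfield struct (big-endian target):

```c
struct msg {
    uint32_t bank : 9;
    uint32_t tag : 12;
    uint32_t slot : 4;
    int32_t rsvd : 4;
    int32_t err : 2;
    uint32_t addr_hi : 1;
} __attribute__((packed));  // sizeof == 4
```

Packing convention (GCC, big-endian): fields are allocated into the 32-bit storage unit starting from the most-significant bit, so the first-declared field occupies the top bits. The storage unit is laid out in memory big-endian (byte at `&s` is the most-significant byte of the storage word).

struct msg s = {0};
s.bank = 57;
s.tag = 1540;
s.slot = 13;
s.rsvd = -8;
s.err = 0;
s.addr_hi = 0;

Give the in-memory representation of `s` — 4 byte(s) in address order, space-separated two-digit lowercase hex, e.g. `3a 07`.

[23+:9] bank=57 & 0x1ff = 0x39; word=0x1c800000
[11+:12] tag=1540 & 0xfff = 0x604; word=0x1cb02000
[7+:4] slot=13 & 0xf = 0xd; word=0x1cb02680
[3+:4] rsvd=-8 & 0xf = 0x8; word=0x1cb026c0
[1+:2] err=0 & 0x3 = 0x0; word=0x1cb026c0
[0+:1] addr_hi=0 & 0x1 = 0x0; word=0x1cb026c0
word = 0x1cb026c0 → big-endian bytes:
  [0]=0x1c  [1]=0xb0  [2]=0x26  [3]=0xc0

1c b0 26 c0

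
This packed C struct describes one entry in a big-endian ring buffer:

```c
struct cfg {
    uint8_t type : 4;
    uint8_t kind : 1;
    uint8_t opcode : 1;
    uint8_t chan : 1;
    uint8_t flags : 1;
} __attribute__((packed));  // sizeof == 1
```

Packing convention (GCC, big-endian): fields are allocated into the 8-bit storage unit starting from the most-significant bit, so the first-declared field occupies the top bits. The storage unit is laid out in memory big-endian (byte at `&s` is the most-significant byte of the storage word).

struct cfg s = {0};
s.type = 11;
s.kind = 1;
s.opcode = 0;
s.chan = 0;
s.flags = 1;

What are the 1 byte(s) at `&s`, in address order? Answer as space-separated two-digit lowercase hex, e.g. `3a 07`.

type:4 = 11 → 0xb << 4 → word 0xb0
kind:1 = 1 → 0x1 << 3 → word 0xb8
opcode:1 = 0 → 0x0 << 2 → word 0xb8
chan:1 = 0 → 0x0 << 1 → word 0xb8
flags:1 = 1 → 0x1 << 0 → word 0xb9
word = 0xb9 → big-endian bytes:
  [0]=0xb9

b9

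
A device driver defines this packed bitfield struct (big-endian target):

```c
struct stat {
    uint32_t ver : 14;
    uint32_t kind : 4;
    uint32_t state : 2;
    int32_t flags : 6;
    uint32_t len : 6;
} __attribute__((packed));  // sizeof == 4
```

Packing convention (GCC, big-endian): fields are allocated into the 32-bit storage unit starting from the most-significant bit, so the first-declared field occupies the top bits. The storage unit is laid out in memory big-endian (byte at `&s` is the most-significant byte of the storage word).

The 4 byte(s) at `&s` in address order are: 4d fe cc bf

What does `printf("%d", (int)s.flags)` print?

-14

[0]=0x4d [1]=0xfe [2]=0xcc [3]=0xbf (big-endian) → word 0x4dfeccbf
ver:14 @ bit 18 → (0x4dfeccbf>>18)&0x3fff = 0x137f
kind:4 @ bit 14 → (0x4dfeccbf>>14)&0xf = 0xb
state:2 @ bit 12 → (0x4dfeccbf>>12)&0x3 = 0x0
flags:6 @ bit 6 → (0x4dfeccbf>>6)&0x3f = 0x32  ←
len:6 @ bit 0 → (0x4dfeccbf>>0)&0x3f = 0x3f
flags signed 6b, MSB=1: 50 - 64 = -14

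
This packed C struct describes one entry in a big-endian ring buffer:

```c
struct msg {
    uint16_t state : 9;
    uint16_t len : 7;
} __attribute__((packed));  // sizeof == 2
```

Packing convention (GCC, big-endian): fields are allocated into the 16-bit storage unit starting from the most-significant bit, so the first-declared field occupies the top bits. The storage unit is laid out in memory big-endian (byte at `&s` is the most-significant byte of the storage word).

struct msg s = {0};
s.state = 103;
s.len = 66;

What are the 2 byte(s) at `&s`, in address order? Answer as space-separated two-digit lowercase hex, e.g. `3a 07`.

state:9 = 103 → 0x67 << 7 → word 0x3380
len:7 = 66 → 0x42 << 0 → word 0x33c2
word = 0x33c2 → big-endian bytes:
  [0]=0x33  [1]=0xc2

33 c2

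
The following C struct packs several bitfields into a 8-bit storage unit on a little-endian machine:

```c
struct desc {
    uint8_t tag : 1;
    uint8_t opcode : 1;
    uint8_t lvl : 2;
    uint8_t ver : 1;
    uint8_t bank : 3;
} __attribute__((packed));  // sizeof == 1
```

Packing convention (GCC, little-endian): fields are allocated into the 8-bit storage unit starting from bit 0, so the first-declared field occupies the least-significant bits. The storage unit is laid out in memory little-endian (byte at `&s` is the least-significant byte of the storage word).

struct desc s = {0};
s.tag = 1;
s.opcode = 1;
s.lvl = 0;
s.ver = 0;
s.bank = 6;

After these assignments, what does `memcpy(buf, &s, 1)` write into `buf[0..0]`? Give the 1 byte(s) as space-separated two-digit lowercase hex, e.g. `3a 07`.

tag:1 = 1 → 0x1 << 0 → word 0x01
opcode:1 = 1 → 0x1 << 1 → word 0x03
lvl:2 = 0 → 0x0 << 2 → word 0x03
ver:1 = 0 → 0x0 << 4 → word 0x03
bank:3 = 6 → 0x6 << 5 → word 0xc3
word = 0xc3 → little-endian bytes:
  [0]=0xc3

c3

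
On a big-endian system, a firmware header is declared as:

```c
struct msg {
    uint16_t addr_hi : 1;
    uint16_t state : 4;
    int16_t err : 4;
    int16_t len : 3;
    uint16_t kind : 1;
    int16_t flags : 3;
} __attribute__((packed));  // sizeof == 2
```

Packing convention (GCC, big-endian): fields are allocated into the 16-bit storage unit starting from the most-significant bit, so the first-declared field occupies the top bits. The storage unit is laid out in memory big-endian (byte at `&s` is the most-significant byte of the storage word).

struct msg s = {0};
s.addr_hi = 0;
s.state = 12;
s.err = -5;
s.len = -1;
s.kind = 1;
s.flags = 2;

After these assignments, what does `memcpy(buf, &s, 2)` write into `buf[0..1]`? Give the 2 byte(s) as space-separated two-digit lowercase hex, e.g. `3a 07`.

addr_hi (1b) val=0 bits=0x0 at bit 15: 0x0000
state (4b) val=12 bits=0xc at bit 11: 0x6000
err (4b) val=-5 bits=0xb at bit 7: 0x6580
len (3b) val=-1 bits=0x7 at bit 4: 0x65f0
kind (1b) val=1 bits=0x1 at bit 3: 0x65f8
flags (3b) val=2 bits=0x2 at bit 0: 0x65fa
word = 0x65fa → big-endian bytes:
  [0]=0x65  [1]=0xfa

65 fa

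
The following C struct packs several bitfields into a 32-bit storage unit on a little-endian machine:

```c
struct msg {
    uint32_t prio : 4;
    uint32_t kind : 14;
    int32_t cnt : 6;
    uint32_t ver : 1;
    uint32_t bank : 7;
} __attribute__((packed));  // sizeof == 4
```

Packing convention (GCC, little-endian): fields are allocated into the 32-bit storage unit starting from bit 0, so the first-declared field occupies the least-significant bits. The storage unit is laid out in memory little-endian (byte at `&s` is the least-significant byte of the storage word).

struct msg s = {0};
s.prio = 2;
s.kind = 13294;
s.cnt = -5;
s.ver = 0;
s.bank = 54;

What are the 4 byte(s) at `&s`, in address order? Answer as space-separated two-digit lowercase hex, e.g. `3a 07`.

e2 3e ef 6c

[0+:4] prio=2 & 0xf = 0x2; word=0x00000002
[4+:14] kind=13294 & 0x3fff = 0x33ee; word=0x00033ee2
[18+:6] cnt=-5 & 0x3f = 0x3b; word=0x00ef3ee2
[24+:1] ver=0 & 0x1 = 0x0; word=0x00ef3ee2
[25+:7] bank=54 & 0x7f = 0x36; word=0x6cef3ee2
word = 0x6cef3ee2 → little-endian bytes:
  [0]=0xe2  [1]=0x3e  [2]=0xef  [3]=0x6c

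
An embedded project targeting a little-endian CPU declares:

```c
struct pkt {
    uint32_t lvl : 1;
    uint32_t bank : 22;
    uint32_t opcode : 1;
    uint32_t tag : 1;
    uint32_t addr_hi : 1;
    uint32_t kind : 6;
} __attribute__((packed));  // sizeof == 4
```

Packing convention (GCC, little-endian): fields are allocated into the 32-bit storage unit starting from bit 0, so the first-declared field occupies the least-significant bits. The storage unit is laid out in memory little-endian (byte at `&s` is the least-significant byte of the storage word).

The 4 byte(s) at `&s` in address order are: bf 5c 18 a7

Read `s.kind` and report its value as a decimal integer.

[0]=0xbf [1]=0x5c [2]=0x18 [3]=0xa7 (little-endian) → word 0xa7185cbf
lvl:1 @ bit 0 → (0xa7185cbf>>0)&0x1 = 0x1
bank:22 @ bit 1 → (0xa7185cbf>>1)&0x3fffff = 0xc2e5f
opcode:1 @ bit 23 → (0xa7185cbf>>23)&0x1 = 0x0
tag:1 @ bit 24 → (0xa7185cbf>>24)&0x1 = 0x1
addr_hi:1 @ bit 25 → (0xa7185cbf>>25)&0x1 = 0x1
kind:6 @ bit 26 → (0xa7185cbf>>26)&0x3f = 0x29  ←

41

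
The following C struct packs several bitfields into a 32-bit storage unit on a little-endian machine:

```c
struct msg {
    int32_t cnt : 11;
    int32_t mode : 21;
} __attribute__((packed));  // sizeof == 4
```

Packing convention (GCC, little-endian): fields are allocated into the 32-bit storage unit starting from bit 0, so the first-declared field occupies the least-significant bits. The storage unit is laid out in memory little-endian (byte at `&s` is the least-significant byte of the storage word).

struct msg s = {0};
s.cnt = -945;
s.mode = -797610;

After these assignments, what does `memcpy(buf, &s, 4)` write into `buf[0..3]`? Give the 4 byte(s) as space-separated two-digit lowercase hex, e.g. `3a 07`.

cnt:11 = -945 → 0x44f << 0 → word 0x0000044f
mode:21 = -797610 → 0x13d456 << 11 → word 0x9ea2b44f
word = 0x9ea2b44f → little-endian bytes:
  [0]=0x4f  [1]=0xb4  [2]=0xa2  [3]=0x9e

4f b4 a2 9e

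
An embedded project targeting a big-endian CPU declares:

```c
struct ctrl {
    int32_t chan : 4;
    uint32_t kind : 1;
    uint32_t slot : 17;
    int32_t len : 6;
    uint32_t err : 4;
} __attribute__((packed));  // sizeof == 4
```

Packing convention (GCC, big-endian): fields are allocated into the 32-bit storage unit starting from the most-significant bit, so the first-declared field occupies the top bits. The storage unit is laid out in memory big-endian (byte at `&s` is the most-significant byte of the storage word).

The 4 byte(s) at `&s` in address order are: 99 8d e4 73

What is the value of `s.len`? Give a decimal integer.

7

[0]=0x99 [1]=0x8d [2]=0xe4 [3]=0x73 (big-endian) → word 0x998de473
chan:4 @ bit 28 → (0x998de473>>28)&0xf = 0x9
kind:1 @ bit 27 → (0x998de473>>27)&0x1 = 0x1
slot:17 @ bit 10 → (0x998de473>>10)&0x1ffff = 0x6379
len:6 @ bit 4 → (0x998de473>>4)&0x3f = 0x7  ←
err:4 @ bit 0 → (0x998de473>>0)&0xf = 0x3
len signed 6b, MSB=0: value = 7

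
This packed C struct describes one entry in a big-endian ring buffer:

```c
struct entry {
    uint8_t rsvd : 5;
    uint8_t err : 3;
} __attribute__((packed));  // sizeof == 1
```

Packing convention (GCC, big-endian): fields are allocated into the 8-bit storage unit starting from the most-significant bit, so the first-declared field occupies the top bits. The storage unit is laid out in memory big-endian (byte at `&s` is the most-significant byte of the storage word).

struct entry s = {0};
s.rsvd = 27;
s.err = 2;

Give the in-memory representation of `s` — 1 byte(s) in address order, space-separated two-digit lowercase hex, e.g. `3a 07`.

da

rsvd (5b) val=27 bits=0x1b at bit 3: 0xd8
err (3b) val=2 bits=0x2 at bit 0: 0xda
word = 0xda → big-endian bytes:
  [0]=0xda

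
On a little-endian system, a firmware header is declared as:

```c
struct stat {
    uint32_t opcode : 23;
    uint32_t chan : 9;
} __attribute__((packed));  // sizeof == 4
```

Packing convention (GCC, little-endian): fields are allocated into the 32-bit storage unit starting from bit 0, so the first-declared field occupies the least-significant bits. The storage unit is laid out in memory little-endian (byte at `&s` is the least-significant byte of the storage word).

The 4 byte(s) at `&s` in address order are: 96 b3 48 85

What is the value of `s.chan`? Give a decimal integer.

[0]=0x96 [1]=0xb3 [2]=0x48 [3]=0x85 (little-endian) → word 0x8548b396
opcode:23 @ bit 0 → (0x8548b396>>0)&0x7fffff = 0x48b396
chan:9 @ bit 23 → (0x8548b396>>23)&0x1ff = 0x10a  ←

266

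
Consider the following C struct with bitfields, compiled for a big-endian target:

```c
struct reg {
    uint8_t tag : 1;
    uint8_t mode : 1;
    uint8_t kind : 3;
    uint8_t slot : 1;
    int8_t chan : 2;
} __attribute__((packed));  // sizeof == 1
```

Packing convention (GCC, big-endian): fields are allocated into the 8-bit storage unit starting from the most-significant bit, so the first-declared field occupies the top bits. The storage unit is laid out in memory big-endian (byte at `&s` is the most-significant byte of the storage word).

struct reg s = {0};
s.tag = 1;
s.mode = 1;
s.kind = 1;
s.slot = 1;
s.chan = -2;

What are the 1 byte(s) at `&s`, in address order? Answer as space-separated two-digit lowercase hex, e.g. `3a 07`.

tag (1b) val=1 bits=0x1 at bit 7: 0x80
mode (1b) val=1 bits=0x1 at bit 6: 0xc0
kind (3b) val=1 bits=0x1 at bit 3: 0xc8
slot (1b) val=1 bits=0x1 at bit 2: 0xcc
chan (2b) val=-2 bits=0x2 at bit 0: 0xce
word = 0xce → big-endian bytes:
  [0]=0xce

ce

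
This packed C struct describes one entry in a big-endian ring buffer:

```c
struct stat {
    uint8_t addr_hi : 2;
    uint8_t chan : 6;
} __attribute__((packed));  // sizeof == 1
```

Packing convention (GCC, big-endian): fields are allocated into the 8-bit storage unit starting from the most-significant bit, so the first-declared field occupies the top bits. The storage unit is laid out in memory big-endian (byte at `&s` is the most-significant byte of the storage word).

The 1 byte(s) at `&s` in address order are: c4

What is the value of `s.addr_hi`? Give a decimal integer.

3

[0]=0xc4 (big-endian) → word 0xc4
addr_hi:2 @ bit 6 → (0xc4>>6)&0x3 = 0x3  ←
chan:6 @ bit 0 → (0xc4>>0)&0x3f = 0x4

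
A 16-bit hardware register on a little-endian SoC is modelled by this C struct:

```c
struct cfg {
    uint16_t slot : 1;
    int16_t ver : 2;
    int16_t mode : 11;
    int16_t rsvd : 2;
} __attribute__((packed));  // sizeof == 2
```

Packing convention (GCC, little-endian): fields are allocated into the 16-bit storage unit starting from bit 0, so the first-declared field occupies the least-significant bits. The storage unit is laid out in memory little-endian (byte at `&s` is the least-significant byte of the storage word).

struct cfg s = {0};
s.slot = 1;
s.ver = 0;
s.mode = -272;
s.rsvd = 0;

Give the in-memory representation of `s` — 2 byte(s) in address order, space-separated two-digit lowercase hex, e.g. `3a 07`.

slot (1b) val=1 bits=0x1 at bit 0: 0x0001
ver (2b) val=0 bits=0x0 at bit 1: 0x0001
mode (11b) val=-272 bits=0x6f0 at bit 3: 0x3781
rsvd (2b) val=0 bits=0x0 at bit 14: 0x3781
word = 0x3781 → little-endian bytes:
  [0]=0x81  [1]=0x37

81 37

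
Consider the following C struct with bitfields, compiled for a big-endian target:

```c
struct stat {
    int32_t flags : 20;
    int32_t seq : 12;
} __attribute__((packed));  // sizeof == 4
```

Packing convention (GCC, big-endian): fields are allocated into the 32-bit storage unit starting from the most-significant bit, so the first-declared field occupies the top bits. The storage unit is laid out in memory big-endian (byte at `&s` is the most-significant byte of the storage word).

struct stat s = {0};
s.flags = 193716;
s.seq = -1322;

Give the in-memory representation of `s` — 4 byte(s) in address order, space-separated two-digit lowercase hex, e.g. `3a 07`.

2f 4b 4a d6

flags:20 = 193716 → 0x2f4b4 << 12 → word 0x2f4b4000
seq:12 = -1322 → 0xad6 << 0 → word 0x2f4b4ad6
word = 0x2f4b4ad6 → big-endian bytes:
  [0]=0x2f  [1]=0x4b  [2]=0x4a  [3]=0xd6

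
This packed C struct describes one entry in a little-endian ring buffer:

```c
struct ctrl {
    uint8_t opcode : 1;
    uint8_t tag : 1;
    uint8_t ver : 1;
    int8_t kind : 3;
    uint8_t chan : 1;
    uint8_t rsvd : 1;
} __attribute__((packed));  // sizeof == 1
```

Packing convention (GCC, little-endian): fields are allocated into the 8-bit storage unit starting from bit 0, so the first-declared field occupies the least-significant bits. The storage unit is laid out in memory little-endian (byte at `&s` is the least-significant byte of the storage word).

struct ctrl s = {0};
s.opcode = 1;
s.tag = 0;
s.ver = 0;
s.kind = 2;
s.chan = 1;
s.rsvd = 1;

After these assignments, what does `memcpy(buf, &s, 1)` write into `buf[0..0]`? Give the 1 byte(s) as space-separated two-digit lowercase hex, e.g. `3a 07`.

d1

[0+:1] opcode=1 & 0x1 = 0x1; word=0x01
[1+:1] tag=0 & 0x1 = 0x0; word=0x01
[2+:1] ver=0 & 0x1 = 0x0; word=0x01
[3+:3] kind=2 & 0x7 = 0x2; word=0x11
[6+:1] chan=1 & 0x1 = 0x1; word=0x51
[7+:1] rsvd=1 & 0x1 = 0x1; word=0xd1
word = 0xd1 → little-endian bytes:
  [0]=0xd1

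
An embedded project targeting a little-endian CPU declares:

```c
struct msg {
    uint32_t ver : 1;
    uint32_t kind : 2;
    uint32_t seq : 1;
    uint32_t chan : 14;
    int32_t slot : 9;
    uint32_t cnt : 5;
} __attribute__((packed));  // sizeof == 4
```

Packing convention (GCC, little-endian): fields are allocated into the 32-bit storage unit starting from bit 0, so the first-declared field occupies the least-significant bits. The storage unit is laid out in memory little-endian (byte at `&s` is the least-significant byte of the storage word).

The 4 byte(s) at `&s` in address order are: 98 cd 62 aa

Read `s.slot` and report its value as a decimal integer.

[0]=0x98 [1]=0xcd [2]=0x62 [3]=0xaa (little-endian) → word 0xaa62cd98
ver:1 @ bit 0 → (0xaa62cd98>>0)&0x1 = 0x0
kind:2 @ bit 1 → (0xaa62cd98>>1)&0x3 = 0x0
seq:1 @ bit 3 → (0xaa62cd98>>3)&0x1 = 0x1
chan:14 @ bit 4 → (0xaa62cd98>>4)&0x3fff = 0x2cd9
slot:9 @ bit 18 → (0xaa62cd98>>18)&0x1ff = 0x98  ←
cnt:5 @ bit 27 → (0xaa62cd98>>27)&0x1f = 0x15
slot signed 9b, MSB=0: value = 152

152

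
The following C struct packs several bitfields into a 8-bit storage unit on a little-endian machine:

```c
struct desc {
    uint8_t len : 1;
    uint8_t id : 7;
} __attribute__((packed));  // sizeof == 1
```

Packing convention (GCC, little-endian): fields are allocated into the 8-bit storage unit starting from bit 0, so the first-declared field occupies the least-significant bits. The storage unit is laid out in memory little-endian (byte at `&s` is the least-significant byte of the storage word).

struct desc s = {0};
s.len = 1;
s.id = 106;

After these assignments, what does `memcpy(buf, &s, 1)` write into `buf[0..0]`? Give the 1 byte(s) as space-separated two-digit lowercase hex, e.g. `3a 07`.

d5

len:1 = 1 → 0x1 << 0 → word 0x01
id:7 = 106 → 0x6a << 1 → word 0xd5
word = 0xd5 → little-endian bytes:
  [0]=0xd5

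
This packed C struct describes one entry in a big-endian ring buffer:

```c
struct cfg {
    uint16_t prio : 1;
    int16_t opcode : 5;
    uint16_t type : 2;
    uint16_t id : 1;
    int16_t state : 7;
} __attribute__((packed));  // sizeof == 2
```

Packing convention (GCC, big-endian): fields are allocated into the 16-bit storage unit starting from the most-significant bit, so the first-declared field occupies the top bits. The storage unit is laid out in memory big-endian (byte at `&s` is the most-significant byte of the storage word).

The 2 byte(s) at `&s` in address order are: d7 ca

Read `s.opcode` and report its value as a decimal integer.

-11

[0]=0xd7 [1]=0xca (big-endian) → word 0xd7ca
prio:1 @ bit 15 → (0xd7ca>>15)&0x1 = 0x1
opcode:5 @ bit 10 → (0xd7ca>>10)&0x1f = 0x15  ←
type:2 @ bit 8 → (0xd7ca>>8)&0x3 = 0x3
id:1 @ bit 7 → (0xd7ca>>7)&0x1 = 0x1
state:7 @ bit 0 → (0xd7ca>>0)&0x7f = 0x4a
opcode signed 5b, MSB=1: 21 - 32 = -11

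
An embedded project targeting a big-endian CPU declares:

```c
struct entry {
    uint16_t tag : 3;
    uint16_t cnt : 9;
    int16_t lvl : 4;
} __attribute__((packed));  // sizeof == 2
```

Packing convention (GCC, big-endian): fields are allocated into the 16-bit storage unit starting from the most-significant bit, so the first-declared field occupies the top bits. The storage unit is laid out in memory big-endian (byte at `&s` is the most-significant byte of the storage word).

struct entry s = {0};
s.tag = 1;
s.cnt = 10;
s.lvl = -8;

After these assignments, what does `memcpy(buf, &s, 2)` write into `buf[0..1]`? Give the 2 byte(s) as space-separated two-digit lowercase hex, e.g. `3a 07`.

[13+:3] tag=1 & 0x7 = 0x1; word=0x2000
[4+:9] cnt=10 & 0x1ff = 0xa; word=0x20a0
[0+:4] lvl=-8 & 0xf = 0x8; word=0x20a8
word = 0x20a8 → big-endian bytes:
  [0]=0x20  [1]=0xa8

20 a8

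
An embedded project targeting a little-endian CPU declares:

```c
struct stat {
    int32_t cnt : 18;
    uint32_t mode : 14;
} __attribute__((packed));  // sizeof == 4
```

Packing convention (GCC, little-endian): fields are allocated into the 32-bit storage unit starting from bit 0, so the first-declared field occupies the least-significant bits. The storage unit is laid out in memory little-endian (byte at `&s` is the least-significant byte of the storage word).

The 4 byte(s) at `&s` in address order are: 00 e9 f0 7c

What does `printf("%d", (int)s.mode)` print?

7996

[0]=0x00 [1]=0xe9 [2]=0xf0 [3]=0x7c (little-endian) → word 0x7cf0e900
cnt:18 @ bit 0 → (0x7cf0e900>>0)&0x3ffff = 0xe900
mode:14 @ bit 18 → (0x7cf0e900>>18)&0x3fff = 0x1f3c  ←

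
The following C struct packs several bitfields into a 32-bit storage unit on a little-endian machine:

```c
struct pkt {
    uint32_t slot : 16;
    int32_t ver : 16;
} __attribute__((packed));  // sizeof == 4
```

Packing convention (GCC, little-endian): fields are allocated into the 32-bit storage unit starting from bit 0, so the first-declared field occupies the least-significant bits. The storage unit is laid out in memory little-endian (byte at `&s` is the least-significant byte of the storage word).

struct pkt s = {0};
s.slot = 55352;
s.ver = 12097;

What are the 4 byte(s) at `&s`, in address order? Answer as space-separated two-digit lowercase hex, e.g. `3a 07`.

[0+:16] slot=55352 & 0xffff = 0xd838; word=0x0000d838
[16+:16] ver=12097 & 0xffff = 0x2f41; word=0x2f41d838
word = 0x2f41d838 → little-endian bytes:
  [0]=0x38  [1]=0xd8  [2]=0x41  [3]=0x2f

38 d8 41 2f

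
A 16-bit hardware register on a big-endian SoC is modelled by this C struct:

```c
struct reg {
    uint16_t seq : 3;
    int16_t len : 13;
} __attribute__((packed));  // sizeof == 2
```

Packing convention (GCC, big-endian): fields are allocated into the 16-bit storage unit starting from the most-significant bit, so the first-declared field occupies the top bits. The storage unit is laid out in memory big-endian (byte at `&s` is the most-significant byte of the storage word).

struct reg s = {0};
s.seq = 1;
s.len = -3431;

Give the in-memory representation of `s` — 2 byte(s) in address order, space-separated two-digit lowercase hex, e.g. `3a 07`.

32 99

seq (3b) val=1 bits=0x1 at bit 13: 0x2000
len (13b) val=-3431 bits=0x1299 at bit 0: 0x3299
word = 0x3299 → big-endian bytes:
  [0]=0x32  [1]=0x99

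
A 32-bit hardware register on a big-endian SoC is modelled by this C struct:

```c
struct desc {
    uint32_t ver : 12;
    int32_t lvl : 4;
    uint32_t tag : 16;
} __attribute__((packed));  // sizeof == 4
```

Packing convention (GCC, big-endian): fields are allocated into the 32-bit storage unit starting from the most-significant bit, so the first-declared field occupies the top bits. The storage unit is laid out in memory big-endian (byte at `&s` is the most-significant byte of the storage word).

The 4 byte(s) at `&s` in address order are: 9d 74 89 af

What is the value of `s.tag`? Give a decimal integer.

35247

[0]=0x9d [1]=0x74 [2]=0x89 [3]=0xaf (big-endian) → word 0x9d7489af
ver:12 @ bit 20 → (0x9d7489af>>20)&0xfff = 0x9d7
lvl:4 @ bit 16 → (0x9d7489af>>16)&0xf = 0x4
tag:16 @ bit 0 → (0x9d7489af>>0)&0xffff = 0x89af  ←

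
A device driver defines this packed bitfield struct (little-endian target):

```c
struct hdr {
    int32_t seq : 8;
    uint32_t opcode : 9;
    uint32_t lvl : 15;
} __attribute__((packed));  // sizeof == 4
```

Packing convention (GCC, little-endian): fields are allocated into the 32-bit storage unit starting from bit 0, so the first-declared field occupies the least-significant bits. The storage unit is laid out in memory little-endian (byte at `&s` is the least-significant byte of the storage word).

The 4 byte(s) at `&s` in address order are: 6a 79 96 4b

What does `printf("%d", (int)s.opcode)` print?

[0]=0x6a [1]=0x79 [2]=0x96 [3]=0x4b (little-endian) → word 0x4b96796a
seq:8 @ bit 0 → (0x4b96796a>>0)&0xff = 0x6a
opcode:9 @ bit 8 → (0x4b96796a>>8)&0x1ff = 0x79  ←
lvl:15 @ bit 17 → (0x4b96796a>>17)&0x7fff = 0x25cb

121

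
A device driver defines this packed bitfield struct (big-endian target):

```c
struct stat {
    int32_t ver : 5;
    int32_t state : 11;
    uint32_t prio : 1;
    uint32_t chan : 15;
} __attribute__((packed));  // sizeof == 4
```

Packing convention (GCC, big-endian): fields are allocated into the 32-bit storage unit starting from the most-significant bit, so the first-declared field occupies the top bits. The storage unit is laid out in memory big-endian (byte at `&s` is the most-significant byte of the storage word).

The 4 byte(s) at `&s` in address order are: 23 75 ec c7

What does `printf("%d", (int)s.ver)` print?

4

[0]=0x23 [1]=0x75 [2]=0xec [3]=0xc7 (big-endian) → word 0x2375ecc7
ver [27+:5] = (word>>27) & 0x1f = 4  ←
state [16+:11] = (word>>16) & 0x7ff = 885
prio [15+:1] = (word>>15) & 0x1 = 1
chan [0+:15] = (word>>0) & 0x7fff = 27847
ver signed 5b, MSB=0: value = 4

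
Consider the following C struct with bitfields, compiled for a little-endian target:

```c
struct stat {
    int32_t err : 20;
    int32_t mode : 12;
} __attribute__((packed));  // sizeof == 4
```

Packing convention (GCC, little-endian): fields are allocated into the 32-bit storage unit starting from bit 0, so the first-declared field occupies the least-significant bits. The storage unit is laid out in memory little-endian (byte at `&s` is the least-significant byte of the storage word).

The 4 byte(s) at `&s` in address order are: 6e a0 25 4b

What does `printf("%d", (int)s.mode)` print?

[0]=0x6e [1]=0xa0 [2]=0x25 [3]=0x4b (little-endian) → word 0x4b25a06e
err [0+:20] = (word>>0) & 0xfffff = 368750
mode [20+:12] = (word>>20) & 0xfff = 1202  ←
mode signed 12b, MSB=0: value = 1202

1202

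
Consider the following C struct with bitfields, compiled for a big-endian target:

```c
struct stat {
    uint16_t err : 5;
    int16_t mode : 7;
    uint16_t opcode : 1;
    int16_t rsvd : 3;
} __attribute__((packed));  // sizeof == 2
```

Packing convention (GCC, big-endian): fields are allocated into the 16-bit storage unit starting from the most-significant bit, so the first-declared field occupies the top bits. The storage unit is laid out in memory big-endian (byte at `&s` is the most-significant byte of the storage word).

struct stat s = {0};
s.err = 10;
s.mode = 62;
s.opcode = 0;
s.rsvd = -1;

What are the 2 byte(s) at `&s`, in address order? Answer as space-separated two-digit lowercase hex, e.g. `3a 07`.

53 e7

[11+:5] err=10 & 0x1f = 0xa; word=0x5000
[4+:7] mode=62 & 0x7f = 0x3e; word=0x53e0
[3+:1] opcode=0 & 0x1 = 0x0; word=0x53e0
[0+:3] rsvd=-1 & 0x7 = 0x7; word=0x53e7
word = 0x53e7 → big-endian bytes:
  [0]=0x53  [1]=0xe7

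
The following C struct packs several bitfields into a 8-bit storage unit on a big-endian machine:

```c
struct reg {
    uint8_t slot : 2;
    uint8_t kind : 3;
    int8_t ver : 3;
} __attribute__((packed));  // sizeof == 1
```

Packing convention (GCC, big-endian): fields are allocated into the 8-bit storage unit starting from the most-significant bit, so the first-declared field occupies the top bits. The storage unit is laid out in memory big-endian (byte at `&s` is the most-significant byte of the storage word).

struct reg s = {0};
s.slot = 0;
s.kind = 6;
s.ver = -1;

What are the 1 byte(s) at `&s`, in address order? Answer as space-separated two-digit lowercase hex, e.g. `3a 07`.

slot (2b) val=0 bits=0x0 at bit 6: 0x00
kind (3b) val=6 bits=0x6 at bit 3: 0x30
ver (3b) val=-1 bits=0x7 at bit 0: 0x37
word = 0x37 → big-endian bytes:
  [0]=0x37

37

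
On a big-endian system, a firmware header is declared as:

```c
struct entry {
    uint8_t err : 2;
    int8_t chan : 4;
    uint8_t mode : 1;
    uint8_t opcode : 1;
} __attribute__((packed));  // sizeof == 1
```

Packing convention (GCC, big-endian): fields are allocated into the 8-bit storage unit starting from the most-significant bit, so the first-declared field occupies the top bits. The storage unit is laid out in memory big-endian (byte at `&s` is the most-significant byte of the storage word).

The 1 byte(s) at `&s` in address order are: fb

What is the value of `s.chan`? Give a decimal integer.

-2

[0]=0xfb (big-endian) → word 0xfb
err:2 @ bit 6 → (0xfb>>6)&0x3 = 0x3
chan:4 @ bit 2 → (0xfb>>2)&0xf = 0xe  ←
mode:1 @ bit 1 → (0xfb>>1)&0x1 = 0x1
opcode:1 @ bit 0 → (0xfb>>0)&0x1 = 0x1
chan signed 4b, MSB=1: 14 - 16 = -2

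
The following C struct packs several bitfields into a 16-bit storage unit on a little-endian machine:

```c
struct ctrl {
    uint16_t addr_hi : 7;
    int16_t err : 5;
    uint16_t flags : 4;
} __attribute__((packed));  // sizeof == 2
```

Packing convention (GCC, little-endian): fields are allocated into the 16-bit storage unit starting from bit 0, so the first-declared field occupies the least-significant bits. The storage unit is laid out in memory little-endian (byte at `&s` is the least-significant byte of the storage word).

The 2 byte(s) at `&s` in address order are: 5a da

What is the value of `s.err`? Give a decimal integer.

-12

[0]=0x5a [1]=0xda (little-endian) → word 0xda5a
addr_hi:7 @ bit 0 → (0xda5a>>0)&0x7f = 0x5a
err:5 @ bit 7 → (0xda5a>>7)&0x1f = 0x14  ←
flags:4 @ bit 12 → (0xda5a>>12)&0xf = 0xd
err signed 5b, MSB=1: 20 - 32 = -12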